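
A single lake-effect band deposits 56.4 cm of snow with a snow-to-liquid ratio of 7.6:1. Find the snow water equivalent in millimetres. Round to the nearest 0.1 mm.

SWE ≈ 74.2 mm

SWE = snow depth / ratio = 56.4 cm / 7.6 = 7.421 cm = 74.2 mm.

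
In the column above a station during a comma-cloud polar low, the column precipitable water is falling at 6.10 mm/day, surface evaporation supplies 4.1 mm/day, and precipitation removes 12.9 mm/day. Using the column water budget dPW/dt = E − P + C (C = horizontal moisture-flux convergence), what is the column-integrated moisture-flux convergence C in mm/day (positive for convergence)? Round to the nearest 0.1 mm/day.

dPW/dt = -6.10 mm/day.
C = dPW/dt − E + P = (-6.10) − 4.1 + 12.9 = 2.7 mm/day.

C ≈ 2.7 mm/day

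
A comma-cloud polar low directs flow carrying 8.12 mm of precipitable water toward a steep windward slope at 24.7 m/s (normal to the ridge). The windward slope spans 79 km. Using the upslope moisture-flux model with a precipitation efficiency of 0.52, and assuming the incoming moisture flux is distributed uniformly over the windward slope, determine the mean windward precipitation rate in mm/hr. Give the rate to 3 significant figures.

Incoming column moisture flux per unit ridge length: F = V × PW = 24.7 × 8.12 = 200.564 mm·m/s.
Spread over the 79 km slope with efficiency ε = 0.52: R = ε·F/W = 0.52 × 200.564 / 79000 m = 1.320e-03 mm/s.
R = 1.320e-03 × 3600 = 4.75 mm/hr.

R ≈ 4.75 mm/hr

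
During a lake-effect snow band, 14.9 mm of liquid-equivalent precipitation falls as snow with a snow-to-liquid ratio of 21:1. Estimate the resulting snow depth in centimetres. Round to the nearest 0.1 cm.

snow depth ≈ 31.3 cm

Snow depth = liquid × ratio = 14.9 mm × 21 = 312.9 mm = 31.3 cm.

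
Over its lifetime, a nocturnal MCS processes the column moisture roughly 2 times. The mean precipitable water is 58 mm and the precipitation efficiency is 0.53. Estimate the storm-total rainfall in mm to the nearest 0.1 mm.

rainfall ≈ 61.5 mm

Each cycle deposits ε × PW = 0.53 × 58 = 30.74 mm.
Over 2 cycles: 2 × 30.74 = 61.5 mm.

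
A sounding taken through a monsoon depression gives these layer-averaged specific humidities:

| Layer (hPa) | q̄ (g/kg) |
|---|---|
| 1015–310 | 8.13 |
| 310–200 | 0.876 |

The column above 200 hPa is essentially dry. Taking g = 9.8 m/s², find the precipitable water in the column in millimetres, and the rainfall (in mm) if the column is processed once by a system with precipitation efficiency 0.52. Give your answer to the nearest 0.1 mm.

PW ≈ 59.5 mm; rainfall ≈ 30.9 mm

Precipitable water is the column-integrated vapour mass per unit area: PW = (1/g) Σ q̄ Δp, with q in kg/kg and Δp in Pa (1 kg/m² of water = 1 mm).
Layer 1015–310 hPa: Δp = 705 hPa = 70500 Pa, q̄ = 0.00813 kg/kg → 0.00813 × 70500 / 9.8 = 58.49 mm
Layer 310–200 hPa: Δp = 110 hPa = 11000 Pa, q̄ = 0.000876 kg/kg → 0.000876 × 11000 / 9.8 = 0.98 mm
PW = 58.49 + 0.98 = 59.47 ≈ 59.5 mm.
Rainfall = ε × PW = 0.52 × 59.5 = 30.9 mm.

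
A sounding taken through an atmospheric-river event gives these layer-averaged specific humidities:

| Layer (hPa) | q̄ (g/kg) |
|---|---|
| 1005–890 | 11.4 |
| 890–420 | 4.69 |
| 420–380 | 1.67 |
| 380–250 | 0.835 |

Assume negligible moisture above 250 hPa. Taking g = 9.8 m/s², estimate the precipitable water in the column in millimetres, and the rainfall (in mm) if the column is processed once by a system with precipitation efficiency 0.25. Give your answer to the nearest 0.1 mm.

Precipitable water is the column-integrated vapour mass per unit area: PW = (1/g) Σ q̄ Δp, with q in kg/kg and Δp in Pa (1 kg/m² of water = 1 mm).
Layer 1005–890 hPa: Δp = 115 hPa = 11500 Pa, q̄ = 0.0114 kg/kg → 0.0114 × 11500 / 9.8 = 13.38 mm
Layer 890–420 hPa: Δp = 470 hPa = 47000 Pa, q̄ = 0.00469 kg/kg → 0.00469 × 47000 / 9.8 = 22.49 mm
Layer 420–380 hPa: Δp = 40 hPa = 4000 Pa, q̄ = 0.00167 kg/kg → 0.00167 × 4000 / 9.8 = 0.68 mm
Layer 380–250 hPa: Δp = 130 hPa = 13000 Pa, q̄ = 0.000835 kg/kg → 0.000835 × 13000 / 9.8 = 1.11 mm
PW = 13.38 + 22.49 + 0.68 + 1.11 = 37.66 ≈ 37.7 mm.
Rainfall = ε × PW = 0.25 × 37.7 = 9.4 mm.

PW ≈ 37.7 mm; rainfall ≈ 9.4 mm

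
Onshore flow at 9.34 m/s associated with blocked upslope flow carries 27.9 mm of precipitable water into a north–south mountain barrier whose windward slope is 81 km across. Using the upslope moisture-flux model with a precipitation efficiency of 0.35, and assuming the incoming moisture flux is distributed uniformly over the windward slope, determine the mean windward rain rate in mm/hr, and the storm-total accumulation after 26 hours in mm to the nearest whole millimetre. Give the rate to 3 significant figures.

Incoming column moisture flux per unit ridge length: F = V × PW = 9.34 × 27.9 = 260.586 mm·m/s.
Spread over the 81 km slope with efficiency ε = 0.35: R = ε·F/W = 0.35 × 260.586 / 81000 m = 1.126e-03 mm/s.
R = 1.126e-03 × 3600 = 4.05 mm/hr.
Over 26 h: total = 4.05 × 26 = 105.3 ≈ 105 mm.

R ≈ 4.05 mm/hr; total ≈ 105 mm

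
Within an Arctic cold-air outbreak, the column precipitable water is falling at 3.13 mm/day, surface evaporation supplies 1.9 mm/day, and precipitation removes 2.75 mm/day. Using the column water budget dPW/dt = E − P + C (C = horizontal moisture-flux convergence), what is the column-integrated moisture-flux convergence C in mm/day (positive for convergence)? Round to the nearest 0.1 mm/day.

C ≈ -2.3 mm/day

dPW/dt = -3.13 mm/day.
C = dPW/dt − E + P = (-3.13) − 1.9 + 2.75 = -2.3 mm/day.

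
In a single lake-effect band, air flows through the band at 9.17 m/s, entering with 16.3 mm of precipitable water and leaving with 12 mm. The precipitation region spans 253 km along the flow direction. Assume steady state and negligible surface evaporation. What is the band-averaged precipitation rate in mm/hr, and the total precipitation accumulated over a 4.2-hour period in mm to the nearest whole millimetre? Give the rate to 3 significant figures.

R ≈ 0.561 mm/hr; total ≈ 2 mm

Column moisture flux per unit crosswind length is F = V × PW.
Inflow: F_in = 9.17 × 16.3 = 149.471 mm·m/s
Outflow: F_out = 9.17 × 12 = 110.04 mm·m/s
Steady-state rate R = (F_in − F_out)/L = (149.471 − 110.04) / 253000 m = 1.559e-04 mm/s.
R = 1.559e-04 × 3600 = 0.561 mm/hr.
Over 4.2 h: total = 0.561 × 4.2 = 2.3562 ≈ 2 mm.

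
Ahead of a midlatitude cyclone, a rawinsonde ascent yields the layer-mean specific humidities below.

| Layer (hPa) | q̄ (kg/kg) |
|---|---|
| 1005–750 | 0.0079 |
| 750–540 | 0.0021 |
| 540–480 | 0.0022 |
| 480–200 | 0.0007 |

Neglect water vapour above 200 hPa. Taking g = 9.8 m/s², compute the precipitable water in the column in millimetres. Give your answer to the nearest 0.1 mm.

PW ≈ 28.4 mm

Precipitable water is the column-integrated vapour mass per unit area: PW = (1/g) Σ q̄ Δp, with q in kg/kg and Δp in Pa (1 kg/m² of water = 1 mm).
Layer 1005–750 hPa: Δp = 255 hPa = 25500 Pa, q̄ = 0.0079 kg/kg → 0.0079 × 25500 / 9.8 = 20.56 mm
Layer 750–540 hPa: Δp = 210 hPa = 21000 Pa, q̄ = 0.0021 kg/kg → 0.0021 × 21000 / 9.8 = 4.50 mm
Layer 540–480 hPa: Δp = 60 hPa = 6000 Pa, q̄ = 0.0022 kg/kg → 0.0022 × 6000 / 9.8 = 1.35 mm
Layer 480–200 hPa: Δp = 280 hPa = 28000 Pa, q̄ = 0.0007 kg/kg → 0.0007 × 28000 / 9.8 = 2.00 mm
PW = 20.56 + 4.50 + 1.35 + 2.00 = 28.41 ≈ 28.4 mm.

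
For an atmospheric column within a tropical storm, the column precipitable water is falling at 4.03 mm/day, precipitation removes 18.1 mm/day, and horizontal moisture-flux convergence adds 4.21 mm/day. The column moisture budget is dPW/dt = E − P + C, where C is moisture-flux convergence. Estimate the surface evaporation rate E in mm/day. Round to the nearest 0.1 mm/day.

dPW/dt = -4.03 mm/day.
E = dPW/dt + P − C = (-4.03) + 18.1 − (4.21) = 9.9 mm/day.

E ≈ 9.9 mm/day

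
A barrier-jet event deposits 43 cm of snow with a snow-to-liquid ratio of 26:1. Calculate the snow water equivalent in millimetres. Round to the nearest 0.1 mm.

SWE = snow depth / ratio = 43 cm / 26 = 1.654 cm = 16.5 mm.

SWE ≈ 16.5 mm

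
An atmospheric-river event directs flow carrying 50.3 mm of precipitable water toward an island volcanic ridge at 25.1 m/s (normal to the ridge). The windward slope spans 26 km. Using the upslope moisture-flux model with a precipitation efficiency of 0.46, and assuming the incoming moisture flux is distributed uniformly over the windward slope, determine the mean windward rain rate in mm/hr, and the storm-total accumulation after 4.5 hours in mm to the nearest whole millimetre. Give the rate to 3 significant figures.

R ≈ 80.4 mm/hr; total ≈ 362 mm

Incoming column moisture flux per unit ridge length: F = V × PW = 25.1 × 50.3 = 1262.53 mm·m/s.
Spread over the 26 km slope with efficiency ε = 0.46: R = ε·F/W = 0.46 × 1262.53 / 26000 m = 2.234e-02 mm/s.
R = 2.234e-02 × 3600 = 80.4 mm/hr.
Over 4.5 h: total = 80.4 × 4.5 = 361.8 ≈ 362 mm.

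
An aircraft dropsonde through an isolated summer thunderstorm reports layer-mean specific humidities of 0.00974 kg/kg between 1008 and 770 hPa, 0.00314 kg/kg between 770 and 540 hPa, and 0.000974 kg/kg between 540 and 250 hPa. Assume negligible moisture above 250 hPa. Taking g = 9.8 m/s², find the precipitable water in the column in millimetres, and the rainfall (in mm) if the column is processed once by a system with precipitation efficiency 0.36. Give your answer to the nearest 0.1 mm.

PW ≈ 33.9 mm; rainfall ≈ 12.2 mm

Precipitable water is the column-integrated vapour mass per unit area: PW = (1/g) Σ q̄ Δp, with q in kg/kg and Δp in Pa (1 kg/m² of water = 1 mm).
Layer 1008–770 hPa: Δp = 238 hPa = 23800 Pa, q̄ = 0.00974 kg/kg → 0.00974 × 23800 / 9.8 = 23.65 mm
Layer 770–540 hPa: Δp = 230 hPa = 23000 Pa, q̄ = 0.00314 kg/kg → 0.00314 × 23000 / 9.8 = 7.37 mm
Layer 540–250 hPa: Δp = 290 hPa = 29000 Pa, q̄ = 0.000974 kg/kg → 0.000974 × 29000 / 9.8 = 2.88 mm
PW = 23.65 + 7.37 + 2.88 = 33.90 ≈ 33.9 mm.
Rainfall = ε × PW = 0.36 × 33.9 = 12.2 mm.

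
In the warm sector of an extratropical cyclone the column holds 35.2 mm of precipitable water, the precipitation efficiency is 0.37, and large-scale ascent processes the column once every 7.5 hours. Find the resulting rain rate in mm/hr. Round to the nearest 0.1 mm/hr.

R ≈ 1.7 mm/hr

Each overturning extracts ε × PW = 0.37 × 35.2 = 13.024 mm.
Rate = ε·PW / τ = 13.024 / 7.5 h = 1.7 mm/hr.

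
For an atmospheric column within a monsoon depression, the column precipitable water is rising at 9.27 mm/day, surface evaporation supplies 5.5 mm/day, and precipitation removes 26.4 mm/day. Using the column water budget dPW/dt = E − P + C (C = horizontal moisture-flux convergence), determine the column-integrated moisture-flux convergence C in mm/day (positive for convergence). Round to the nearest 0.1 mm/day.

dPW/dt = +9.27 mm/day.
C = dPW/dt − E + P = (+9.27) − 5.5 + 26.4 = 30.2 mm/day.

C ≈ 30.2 mm/day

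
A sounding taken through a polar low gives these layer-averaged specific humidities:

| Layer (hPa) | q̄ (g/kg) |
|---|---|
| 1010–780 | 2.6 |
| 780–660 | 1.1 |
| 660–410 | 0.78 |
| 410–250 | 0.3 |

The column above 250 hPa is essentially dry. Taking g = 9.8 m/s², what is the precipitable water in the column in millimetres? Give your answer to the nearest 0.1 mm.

Precipitable water is the column-integrated vapour mass per unit area: PW = (1/g) Σ q̄ Δp, with q in kg/kg and Δp in Pa (1 kg/m² of water = 1 mm).
Layer 1010–780 hPa: Δp = 230 hPa = 23000 Pa, q̄ = 0.0026 kg/kg → 0.0026 × 23000 / 9.8 = 6.10 mm
Layer 780–660 hPa: Δp = 120 hPa = 12000 Pa, q̄ = 0.0011 kg/kg → 0.0011 × 12000 / 9.8 = 1.35 mm
Layer 660–410 hPa: Δp = 250 hPa = 25000 Pa, q̄ = 0.00078 kg/kg → 0.00078 × 25000 / 9.8 = 1.99 mm
Layer 410–250 hPa: Δp = 160 hPa = 16000 Pa, q̄ = 0.0003 kg/kg → 0.0003 × 16000 / 9.8 = 0.49 mm
PW = 6.10 + 1.35 + 1.99 + 0.49 = 9.93 ≈ 9.9 mm.

PW ≈ 9.9 mm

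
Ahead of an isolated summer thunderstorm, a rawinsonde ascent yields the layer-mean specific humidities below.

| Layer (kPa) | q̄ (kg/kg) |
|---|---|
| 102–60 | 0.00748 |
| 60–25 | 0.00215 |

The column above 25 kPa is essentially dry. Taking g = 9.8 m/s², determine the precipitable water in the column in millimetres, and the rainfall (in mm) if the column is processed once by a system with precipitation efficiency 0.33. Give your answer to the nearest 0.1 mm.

Precipitable water is the column-integrated vapour mass per unit area: PW = (1/g) Σ q̄ Δp, with q in kg/kg and Δp in Pa (1 kg/m² of water = 1 mm).
Layer 102–60 kPa: Δp = 420 hPa = 42000 Pa, q̄ = 0.00748 kg/kg → 0.00748 × 42000 / 9.8 = 32.06 mm
Layer 60–25 kPa: Δp = 350 hPa = 35000 Pa, q̄ = 0.00215 kg/kg → 0.00215 × 35000 / 9.8 = 7.68 mm
PW = 32.06 + 7.68 = 39.74 ≈ 39.7 mm.
Rainfall = ε × PW = 0.33 × 39.7 = 13.1 mm.

PW ≈ 39.7 mm; rainfall ≈ 13.1 mm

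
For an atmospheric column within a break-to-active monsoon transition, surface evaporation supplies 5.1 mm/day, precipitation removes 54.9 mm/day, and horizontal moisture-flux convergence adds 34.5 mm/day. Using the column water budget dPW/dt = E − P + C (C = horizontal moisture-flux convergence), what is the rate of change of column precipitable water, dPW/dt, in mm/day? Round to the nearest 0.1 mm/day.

dPW/dt = E − P + C = 5.1 − 54.9 + (34.5) = -15.3 mm/day.

dPW/dt ≈ -15.3 mm/day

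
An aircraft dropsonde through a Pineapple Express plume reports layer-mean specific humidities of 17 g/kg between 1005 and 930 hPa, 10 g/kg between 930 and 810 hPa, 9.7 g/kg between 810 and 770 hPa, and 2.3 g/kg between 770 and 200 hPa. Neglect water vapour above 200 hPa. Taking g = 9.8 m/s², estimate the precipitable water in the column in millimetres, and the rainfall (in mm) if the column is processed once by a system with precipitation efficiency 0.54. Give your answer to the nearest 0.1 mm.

PW ≈ 42.6 mm; rainfall ≈ 23.0 mm

Precipitable water is the column-integrated vapour mass per unit area: PW = (1/g) Σ q̄ Δp, with q in kg/kg and Δp in Pa (1 kg/m² of water = 1 mm).
Layer 1005–930 hPa: Δp = 75 hPa = 7500 Pa, q̄ = 0.017 kg/kg → 0.017 × 7500 / 9.8 = 13.01 mm
Layer 930–810 hPa: Δp = 120 hPa = 12000 Pa, q̄ = 0.01 kg/kg → 0.01 × 12000 / 9.8 = 12.24 mm
Layer 810–770 hPa: Δp = 40 hPa = 4000 Pa, q̄ = 0.0097 kg/kg → 0.0097 × 4000 / 9.8 = 3.96 mm
Layer 770–200 hPa: Δp = 570 hPa = 57000 Pa, q̄ = 0.0023 kg/kg → 0.0023 × 57000 / 9.8 = 13.38 mm
PW = 13.01 + 12.24 + 3.96 + 13.38 = 42.59 ≈ 42.6 mm.
Rainfall = ε × PW = 0.54 × 42.6 = 23.0 mm.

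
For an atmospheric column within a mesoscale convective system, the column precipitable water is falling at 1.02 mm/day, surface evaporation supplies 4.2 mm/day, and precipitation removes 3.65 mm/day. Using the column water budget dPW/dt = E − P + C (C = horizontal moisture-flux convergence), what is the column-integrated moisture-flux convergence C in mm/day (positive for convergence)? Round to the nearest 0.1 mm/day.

dPW/dt = -1.02 mm/day.
C = dPW/dt − E + P = (-1.02) − 4.2 + 3.65 = -1.6 mm/day.

C ≈ -1.6 mm/day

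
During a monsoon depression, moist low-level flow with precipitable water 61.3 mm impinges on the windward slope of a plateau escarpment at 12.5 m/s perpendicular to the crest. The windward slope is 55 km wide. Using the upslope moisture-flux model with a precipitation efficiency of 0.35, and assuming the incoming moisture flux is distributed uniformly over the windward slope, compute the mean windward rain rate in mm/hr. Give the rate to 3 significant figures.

Incoming column moisture flux per unit ridge length: F = V × PW = 12.5 × 61.3 = 766.25 mm·m/s.
Spread over the 55 km slope with efficiency ε = 0.35: R = ε·F/W = 0.35 × 766.25 / 55000 m = 4.876e-03 mm/s.
R = 4.876e-03 × 3600 = 17.6 mm/hr.

R ≈ 17.6 mm/hr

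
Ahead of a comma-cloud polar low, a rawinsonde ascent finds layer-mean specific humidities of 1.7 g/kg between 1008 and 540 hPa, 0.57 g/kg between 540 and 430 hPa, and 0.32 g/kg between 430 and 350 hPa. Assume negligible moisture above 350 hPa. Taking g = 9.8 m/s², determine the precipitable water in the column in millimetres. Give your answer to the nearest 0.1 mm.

PW ≈ 9.0 mm

Precipitable water is the column-integrated vapour mass per unit area: PW = (1/g) Σ q̄ Δp, with q in kg/kg and Δp in Pa (1 kg/m² of water = 1 mm).
Layer 1008–540 hPa: Δp = 468 hPa = 46800 Pa, q̄ = 0.0017 kg/kg → 0.0017 × 46800 / 9.8 = 8.12 mm
Layer 540–430 hPa: Δp = 110 hPa = 11000 Pa, q̄ = 0.00057 kg/kg → 0.00057 × 11000 / 9.8 = 0.64 mm
Layer 430–350 hPa: Δp = 80 hPa = 8000 Pa, q̄ = 0.00032 kg/kg → 0.00032 × 8000 / 9.8 = 0.26 mm
PW = 8.12 + 0.64 + 0.26 = 9.02 ≈ 9.0 mm.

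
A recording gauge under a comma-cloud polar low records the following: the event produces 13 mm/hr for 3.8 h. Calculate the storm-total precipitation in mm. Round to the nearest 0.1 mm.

total ≈ 49.4 mm

Total = Σ Rᵢ Δtᵢ = 13 × 3.8
      = 49.4 = 49.4 mm.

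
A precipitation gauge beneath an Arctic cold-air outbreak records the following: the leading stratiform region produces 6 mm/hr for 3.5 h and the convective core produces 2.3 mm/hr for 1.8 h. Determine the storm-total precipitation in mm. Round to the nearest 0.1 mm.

total ≈ 25.1 mm

Total = Σ Rᵢ Δtᵢ = 6 × 3.5 + 2.3 × 1.8
      = 21 + 4.14 = 25.1 mm.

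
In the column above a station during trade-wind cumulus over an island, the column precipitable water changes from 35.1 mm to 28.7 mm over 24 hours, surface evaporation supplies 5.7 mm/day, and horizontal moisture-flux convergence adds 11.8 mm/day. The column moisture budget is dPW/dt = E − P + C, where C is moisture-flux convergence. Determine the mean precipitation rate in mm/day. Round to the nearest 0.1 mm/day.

dPW/dt = (28.7 − 35.1) mm / (24/24 day) = -6.400 mm/day.
P = E + C − dPW/dt = 5.7 + (11.8) − (-6.400) = 23.9 mm/day.

P ≈ 23.9 mm/day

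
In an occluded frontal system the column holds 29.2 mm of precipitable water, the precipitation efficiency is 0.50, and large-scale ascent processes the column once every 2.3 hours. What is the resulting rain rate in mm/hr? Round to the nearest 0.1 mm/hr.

Each overturning extracts ε × PW = 0.50 × 29.2 = 14.6 mm.
Rate = ε·PW / τ = 14.6 / 2.3 h = 6.3 mm/hr.

R ≈ 6.3 mm/hr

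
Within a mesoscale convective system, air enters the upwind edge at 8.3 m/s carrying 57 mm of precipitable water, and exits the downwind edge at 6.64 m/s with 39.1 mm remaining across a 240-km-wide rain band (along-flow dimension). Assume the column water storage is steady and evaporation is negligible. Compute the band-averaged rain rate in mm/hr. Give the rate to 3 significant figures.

R ≈ 3.20 mm/hr

Column moisture flux per unit crosswind length is F = V × PW.
Inflow: F_in = 8.3 × 57 = 473.1 mm·m/s
Outflow: F_out = 6.64 × 39.1 = 259.624 mm·m/s
Steady-state rate R = (F_in − F_out)/L = (473.1 − 259.624) / 240000 m = 8.895e-04 mm/s.
R = 8.895e-04 × 3600 = 3.20 mm/hr.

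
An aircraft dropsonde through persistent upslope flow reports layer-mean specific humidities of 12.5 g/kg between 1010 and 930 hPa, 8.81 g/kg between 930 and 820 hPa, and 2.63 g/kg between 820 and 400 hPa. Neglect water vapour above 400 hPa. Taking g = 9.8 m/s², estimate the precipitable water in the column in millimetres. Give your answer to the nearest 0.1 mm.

Precipitable water is the column-integrated vapour mass per unit area: PW = (1/g) Σ q̄ Δp, with q in kg/kg and Δp in Pa (1 kg/m² of water = 1 mm).
Layer 1010–930 hPa: Δp = 80 hPa = 8000 Pa, q̄ = 0.0125 kg/kg → 0.0125 × 8000 / 9.8 = 10.20 mm
Layer 930–820 hPa: Δp = 110 hPa = 11000 Pa, q̄ = 0.00881 kg/kg → 0.00881 × 11000 / 9.8 = 9.89 mm
Layer 820–400 hPa: Δp = 420 hPa = 42000 Pa, q̄ = 0.00263 kg/kg → 0.00263 × 42000 / 9.8 = 11.27 mm
PW = 10.20 + 9.89 + 11.27 = 31.36 ≈ 31.4 mm.

PW ≈ 31.4 mm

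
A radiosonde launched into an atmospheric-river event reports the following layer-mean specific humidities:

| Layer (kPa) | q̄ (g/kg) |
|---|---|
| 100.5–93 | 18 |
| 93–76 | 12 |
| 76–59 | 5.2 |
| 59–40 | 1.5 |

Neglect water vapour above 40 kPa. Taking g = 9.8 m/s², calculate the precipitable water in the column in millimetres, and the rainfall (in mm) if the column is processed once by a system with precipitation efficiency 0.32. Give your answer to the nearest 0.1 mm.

PW ≈ 46.5 mm; rainfall ≈ 14.9 mm

Precipitable water is the column-integrated vapour mass per unit area: PW = (1/g) Σ q̄ Δp, with q in kg/kg and Δp in Pa (1 kg/m² of water = 1 mm).
Layer 100.5–93 kPa: Δp = 75 hPa = 7500 Pa, q̄ = 0.018 kg/kg → 0.018 × 7500 / 9.8 = 13.78 mm
Layer 93–76 kPa: Δp = 170 hPa = 17000 Pa, q̄ = 0.012 kg/kg → 0.012 × 17000 / 9.8 = 20.82 mm
Layer 76–59 kPa: Δp = 170 hPa = 17000 Pa, q̄ = 0.0052 kg/kg → 0.0052 × 17000 / 9.8 = 9.02 mm
Layer 59–40 kPa: Δp = 190 hPa = 19000 Pa, q̄ = 0.0015 kg/kg → 0.0015 × 19000 / 9.8 = 2.91 mm
PW = 13.78 + 20.82 + 9.02 + 2.91 = 46.53 ≈ 46.5 mm.
Rainfall = ε × PW = 0.32 × 46.5 = 14.9 mm.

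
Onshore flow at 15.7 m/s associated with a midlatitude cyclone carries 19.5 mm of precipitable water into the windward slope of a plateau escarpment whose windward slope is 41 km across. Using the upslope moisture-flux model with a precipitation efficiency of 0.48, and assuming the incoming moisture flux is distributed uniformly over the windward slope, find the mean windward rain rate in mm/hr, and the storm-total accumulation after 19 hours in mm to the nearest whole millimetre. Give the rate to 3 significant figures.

Incoming column moisture flux per unit ridge length: F = V × PW = 15.7 × 19.5 = 306.15 mm·m/s.
Spread over the 41 km slope with efficiency ε = 0.48: R = ε·F/W = 0.48 × 306.15 / 41000 m = 3.584e-03 mm/s.
R = 3.584e-03 × 3600 = 12.9 mm/hr.
Over 19 h: total = 12.9 × 19 = 245.1 ≈ 245 mm.

R ≈ 12.9 mm/hr; total ≈ 245 mm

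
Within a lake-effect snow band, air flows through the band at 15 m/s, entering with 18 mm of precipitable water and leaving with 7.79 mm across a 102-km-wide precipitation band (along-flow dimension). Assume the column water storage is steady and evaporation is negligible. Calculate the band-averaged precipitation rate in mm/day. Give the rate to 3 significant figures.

R ≈ 130 mm/day

Column moisture flux per unit crosswind length is F = V × PW.
Inflow: F_in = 15 × 18 = 270 mm·m/s
Outflow: F_out = 15 × 7.79 = 116.85 mm·m/s
Steady-state rate R = (F_in − F_out)/L = (270 − 116.85) / 102000 m = 1.501e-03 mm/s.
R = 1.501e-03 × 3600 × 24 = 130 mm/day.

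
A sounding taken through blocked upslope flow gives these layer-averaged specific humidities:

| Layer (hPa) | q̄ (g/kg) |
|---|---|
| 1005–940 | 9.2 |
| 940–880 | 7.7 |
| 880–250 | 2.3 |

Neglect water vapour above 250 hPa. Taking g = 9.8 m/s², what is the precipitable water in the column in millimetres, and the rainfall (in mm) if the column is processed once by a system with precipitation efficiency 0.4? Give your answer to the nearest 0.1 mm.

Precipitable water is the column-integrated vapour mass per unit area: PW = (1/g) Σ q̄ Δp, with q in kg/kg and Δp in Pa (1 kg/m² of water = 1 mm).
Layer 1005–940 hPa: Δp = 65 hPa = 6500 Pa, q̄ = 0.0092 kg/kg → 0.0092 × 6500 / 9.8 = 6.10 mm
Layer 940–880 hPa: Δp = 60 hPa = 6000 Pa, q̄ = 0.0077 kg/kg → 0.0077 × 6000 / 9.8 = 4.71 mm
Layer 880–250 hPa: Δp = 630 hPa = 63000 Pa, q̄ = 0.0023 kg/kg → 0.0023 × 63000 / 9.8 = 14.79 mm
PW = 6.10 + 4.71 + 14.79 = 25.60 ≈ 25.6 mm.
Rainfall = ε × PW = 0.4 × 25.6 = 10.2 mm.

PW ≈ 25.6 mm; rainfall ≈ 10.2 mm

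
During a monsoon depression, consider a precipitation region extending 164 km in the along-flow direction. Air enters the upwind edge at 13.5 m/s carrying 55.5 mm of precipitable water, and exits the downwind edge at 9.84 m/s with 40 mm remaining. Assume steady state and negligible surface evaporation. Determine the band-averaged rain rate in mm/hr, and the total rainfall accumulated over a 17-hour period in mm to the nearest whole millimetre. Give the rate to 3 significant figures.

Column moisture flux per unit crosswind length is F = V × PW.
Inflow: F_in = 13.5 × 55.5 = 749.25 mm·m/s
Outflow: F_out = 9.84 × 40 = 393.6 mm·m/s
Steady-state rate R = (F_in − F_out)/L = (749.25 − 393.6) / 164000 m = 2.169e-03 mm/s.
R = 2.169e-03 × 3600 = 7.81 mm/hr.
Over 17 h: total = 7.81 × 17 = 132.77 ≈ 133 mm.

R ≈ 7.81 mm/hr; total ≈ 133 mm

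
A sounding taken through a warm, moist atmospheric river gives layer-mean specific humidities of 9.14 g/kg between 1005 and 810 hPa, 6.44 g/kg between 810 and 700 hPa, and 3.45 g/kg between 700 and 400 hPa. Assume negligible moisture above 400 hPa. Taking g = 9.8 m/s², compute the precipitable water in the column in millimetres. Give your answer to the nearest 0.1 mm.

Precipitable water is the column-integrated vapour mass per unit area: PW = (1/g) Σ q̄ Δp, with q in kg/kg and Δp in Pa (1 kg/m² of water = 1 mm).
Layer 1005–810 hPa: Δp = 195 hPa = 19500 Pa, q̄ = 0.00914 kg/kg → 0.00914 × 19500 / 9.8 = 18.19 mm
Layer 810–700 hPa: Δp = 110 hPa = 11000 Pa, q̄ = 0.00644 kg/kg → 0.00644 × 11000 / 9.8 = 7.23 mm
Layer 700–400 hPa: Δp = 300 hPa = 30000 Pa, q̄ = 0.00345 kg/kg → 0.00345 × 30000 / 9.8 = 10.56 mm
PW = 18.19 + 7.23 + 10.56 = 35.98 ≈ 36.0 mm.

PW ≈ 36.0 mm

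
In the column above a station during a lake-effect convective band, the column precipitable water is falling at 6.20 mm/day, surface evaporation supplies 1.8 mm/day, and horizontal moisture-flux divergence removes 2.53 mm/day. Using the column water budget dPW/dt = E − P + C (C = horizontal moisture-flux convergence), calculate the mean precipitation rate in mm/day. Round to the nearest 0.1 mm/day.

dPW/dt = -6.20 mm/day.
P = E + C − dPW/dt = 1.8 + (-2.53) − (-6.20) = 5.5 mm/day.

P ≈ 5.5 mm/day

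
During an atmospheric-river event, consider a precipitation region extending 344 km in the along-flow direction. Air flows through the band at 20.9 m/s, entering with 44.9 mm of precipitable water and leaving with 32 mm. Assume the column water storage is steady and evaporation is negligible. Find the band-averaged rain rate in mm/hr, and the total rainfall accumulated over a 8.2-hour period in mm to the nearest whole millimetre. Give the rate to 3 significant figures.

Column moisture flux per unit crosswind length is F = V × PW.
Inflow: F_in = 20.9 × 44.9 = 938.41 mm·m/s
Outflow: F_out = 20.9 × 32 = 668.8 mm·m/s
Steady-state rate R = (F_in − F_out)/L = (938.41 − 668.8) / 344000 m = 7.837e-04 mm/s.
R = 7.837e-04 × 3600 = 2.82 mm/hr.
Over 8.2 h: total = 2.82 × 8.2 = 23.124 ≈ 23 mm.

R ≈ 2.82 mm/hr; total ≈ 23 mm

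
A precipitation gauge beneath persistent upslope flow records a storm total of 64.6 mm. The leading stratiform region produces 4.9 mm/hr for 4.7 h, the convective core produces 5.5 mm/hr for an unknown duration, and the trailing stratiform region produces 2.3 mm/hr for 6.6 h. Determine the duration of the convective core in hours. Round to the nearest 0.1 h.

Known phases: 4.9 × 4.7 + 2.3 × 6.6 = 23.03 + 15.18 = 38.21 mm.
Remaining depth = 64.6 − 38.21 = 26.39 mm.
Duration = 26.39 / 5.5 = 4.8 h.

duration ≈ 4.8 h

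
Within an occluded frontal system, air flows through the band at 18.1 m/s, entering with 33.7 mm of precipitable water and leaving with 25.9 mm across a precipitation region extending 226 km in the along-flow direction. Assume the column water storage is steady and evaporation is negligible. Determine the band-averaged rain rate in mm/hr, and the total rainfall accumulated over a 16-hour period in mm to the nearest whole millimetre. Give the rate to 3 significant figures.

Column moisture flux per unit crosswind length is F = V × PW.
Inflow: F_in = 18.1 × 33.7 = 609.97 mm·m/s
Outflow: F_out = 18.1 × 25.9 = 468.79 mm·m/s
Steady-state rate R = (F_in − F_out)/L = (609.97 − 468.79) / 226000 m = 6.247e-04 mm/s.
R = 6.247e-04 × 3600 = 2.25 mm/hr.
Over 16 h: total = 2.25 × 16 = 36 mm.

R ≈ 2.25 mm/hr; total ≈ 36 mm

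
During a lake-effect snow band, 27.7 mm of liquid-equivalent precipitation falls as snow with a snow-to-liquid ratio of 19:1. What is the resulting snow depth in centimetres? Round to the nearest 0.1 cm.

snow depth ≈ 52.6 cm

Snow depth = liquid × ratio = 27.7 mm × 19 = 526.3 mm = 52.6 cm.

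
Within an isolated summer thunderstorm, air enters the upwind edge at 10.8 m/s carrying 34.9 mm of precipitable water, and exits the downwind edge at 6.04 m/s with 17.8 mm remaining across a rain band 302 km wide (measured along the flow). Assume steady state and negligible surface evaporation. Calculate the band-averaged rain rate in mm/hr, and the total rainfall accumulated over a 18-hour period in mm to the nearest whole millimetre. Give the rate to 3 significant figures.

Column moisture flux per unit crosswind length is F = V × PW.
Inflow: F_in = 10.8 × 34.9 = 376.92 mm·m/s
Outflow: F_out = 6.04 × 17.8 = 107.512 mm·m/s
Steady-state rate R = (F_in − F_out)/L = (376.92 − 107.512) / 302000 m = 8.921e-04 mm/s.
R = 8.921e-04 × 3600 = 3.21 mm/hr.
Over 18 h: total = 3.21 × 18 = 57.78 ≈ 58 mm.

R ≈ 3.21 mm/hr; total ≈ 58 mm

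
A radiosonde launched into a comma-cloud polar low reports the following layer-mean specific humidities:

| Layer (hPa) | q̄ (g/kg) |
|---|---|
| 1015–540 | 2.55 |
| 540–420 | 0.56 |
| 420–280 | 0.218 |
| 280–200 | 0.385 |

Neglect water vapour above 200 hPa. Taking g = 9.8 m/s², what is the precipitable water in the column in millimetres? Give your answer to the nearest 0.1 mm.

PW ≈ 13.7 mm

Precipitable water is the column-integrated vapour mass per unit area: PW = (1/g) Σ q̄ Δp, with q in kg/kg and Δp in Pa (1 kg/m² of water = 1 mm).
Layer 1015–540 hPa: Δp = 475 hPa = 47500 Pa, q̄ = 0.00255 kg/kg → 0.00255 × 47500 / 9.8 = 12.36 mm
Layer 540–420 hPa: Δp = 120 hPa = 12000 Pa, q̄ = 0.00056 kg/kg → 0.00056 × 12000 / 9.8 = 0.69 mm
Layer 420–280 hPa: Δp = 140 hPa = 14000 Pa, q̄ = 0.000218 kg/kg → 0.000218 × 14000 / 9.8 = 0.31 mm
Layer 280–200 hPa: Δp = 80 hPa = 8000 Pa, q̄ = 0.000385 kg/kg → 0.000385 × 8000 / 9.8 = 0.31 mm
PW = 12.36 + 0.69 + 0.31 + 0.31 = 13.67 ≈ 13.7 mm.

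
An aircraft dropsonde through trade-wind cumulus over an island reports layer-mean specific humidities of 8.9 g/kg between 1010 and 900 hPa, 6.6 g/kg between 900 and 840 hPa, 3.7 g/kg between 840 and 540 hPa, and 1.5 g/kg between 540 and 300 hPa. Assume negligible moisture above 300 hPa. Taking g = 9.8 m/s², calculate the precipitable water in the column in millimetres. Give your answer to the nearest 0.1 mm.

PW ≈ 29.0 mm

Precipitable water is the column-integrated vapour mass per unit area: PW = (1/g) Σ q̄ Δp, with q in kg/kg and Δp in Pa (1 kg/m² of water = 1 mm).
Layer 1010–900 hPa: Δp = 110 hPa = 11000 Pa, q̄ = 0.0089 kg/kg → 0.0089 × 11000 / 9.8 = 9.99 mm
Layer 900–840 hPa: Δp = 60 hPa = 6000 Pa, q̄ = 0.0066 kg/kg → 0.0066 × 6000 / 9.8 = 4.04 mm
Layer 840–540 hPa: Δp = 300 hPa = 30000 Pa, q̄ = 0.0037 kg/kg → 0.0037 × 30000 / 9.8 = 11.33 mm
Layer 540–300 hPa: Δp = 240 hPa = 24000 Pa, q̄ = 0.0015 kg/kg → 0.0015 × 24000 / 9.8 = 3.67 mm
PW = 9.99 + 4.04 + 11.33 + 3.67 = 29.03 ≈ 29.0 mm.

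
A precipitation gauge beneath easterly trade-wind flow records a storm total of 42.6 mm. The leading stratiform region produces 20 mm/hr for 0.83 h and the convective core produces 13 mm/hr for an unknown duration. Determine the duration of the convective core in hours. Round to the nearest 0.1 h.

Known phases: 20 × 0.83 = 16.6 mm.
Remaining depth = 42.6 − 16.6 = 26 mm.
Duration = 26 / 13 = 2.0 h.

duration ≈ 2.0 h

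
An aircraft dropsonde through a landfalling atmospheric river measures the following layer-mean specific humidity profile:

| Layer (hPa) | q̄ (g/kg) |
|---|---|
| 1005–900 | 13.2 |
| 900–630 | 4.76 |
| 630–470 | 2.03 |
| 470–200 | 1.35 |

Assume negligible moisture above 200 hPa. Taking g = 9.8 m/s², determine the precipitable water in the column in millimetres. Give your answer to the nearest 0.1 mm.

PW ≈ 34.3 mm

Precipitable water is the column-integrated vapour mass per unit area: PW = (1/g) Σ q̄ Δp, with q in kg/kg and Δp in Pa (1 kg/m² of water = 1 mm).
Layer 1005–900 hPa: Δp = 105 hPa = 10500 Pa, q̄ = 0.0132 kg/kg → 0.0132 × 10500 / 9.8 = 14.14 mm
Layer 900–630 hPa: Δp = 270 hPa = 27000 Pa, q̄ = 0.00476 kg/kg → 0.00476 × 27000 / 9.8 = 13.11 mm
Layer 630–470 hPa: Δp = 160 hPa = 16000 Pa, q̄ = 0.00203 kg/kg → 0.00203 × 16000 / 9.8 = 3.31 mm
Layer 470–200 hPa: Δp = 270 hPa = 27000 Pa, q̄ = 0.00135 kg/kg → 0.00135 × 27000 / 9.8 = 3.72 mm
PW = 14.14 + 13.11 + 3.31 + 3.72 = 34.28 ≈ 34.3 mm.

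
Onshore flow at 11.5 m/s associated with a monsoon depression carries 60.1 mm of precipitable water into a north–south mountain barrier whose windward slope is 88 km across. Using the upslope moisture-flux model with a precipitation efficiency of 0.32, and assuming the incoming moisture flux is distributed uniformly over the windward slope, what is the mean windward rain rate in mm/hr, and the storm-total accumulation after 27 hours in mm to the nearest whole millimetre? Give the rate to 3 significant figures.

Incoming column moisture flux per unit ridge length: F = V × PW = 11.5 × 60.1 = 691.15 mm·m/s.
Spread over the 88 km slope with efficiency ε = 0.32: R = ε·F/W = 0.32 × 691.15 / 88000 m = 2.513e-03 mm/s.
R = 2.513e-03 × 3600 = 9.05 mm/hr.
Over 27 h: total = 9.05 × 27 = 244.35 ≈ 244 mm.

R ≈ 9.05 mm/hr; total ≈ 244 mm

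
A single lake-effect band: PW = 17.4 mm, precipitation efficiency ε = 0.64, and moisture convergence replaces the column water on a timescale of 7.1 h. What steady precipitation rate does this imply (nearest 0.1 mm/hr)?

R ≈ 1.6 mm/hr

Each overturning extracts ε × PW = 0.64 × 17.4 = 11.136 mm.
Rate = ε·PW / τ = 11.136 / 7.1 h = 1.6 mm/hr.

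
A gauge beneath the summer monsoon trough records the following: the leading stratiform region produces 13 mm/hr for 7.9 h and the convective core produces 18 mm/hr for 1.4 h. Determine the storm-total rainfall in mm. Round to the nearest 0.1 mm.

total ≈ 127.9 mm

Total = Σ Rᵢ Δtᵢ = 13 × 7.9 + 18 × 1.4
      = 102.7 + 25.2 = 127.9 mm.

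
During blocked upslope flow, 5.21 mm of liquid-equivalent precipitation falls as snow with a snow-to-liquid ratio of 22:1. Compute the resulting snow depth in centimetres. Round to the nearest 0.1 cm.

snow depth ≈ 11.5 cm

Snow depth = liquid × ratio = 5.21 mm × 22 = 114.62 mm = 11.5 cm.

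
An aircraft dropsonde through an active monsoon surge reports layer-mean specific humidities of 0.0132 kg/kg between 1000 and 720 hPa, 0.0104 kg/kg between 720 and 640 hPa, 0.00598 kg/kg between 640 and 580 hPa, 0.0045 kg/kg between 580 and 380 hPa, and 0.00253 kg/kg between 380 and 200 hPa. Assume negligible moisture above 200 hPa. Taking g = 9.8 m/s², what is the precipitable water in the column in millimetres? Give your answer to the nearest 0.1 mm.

PW ≈ 63.7 mm

Precipitable water is the column-integrated vapour mass per unit area: PW = (1/g) Σ q̄ Δp, with q in kg/kg and Δp in Pa (1 kg/m² of water = 1 mm).
Layer 1000–720 hPa: Δp = 280 hPa = 28000 Pa, q̄ = 0.0132 kg/kg → 0.0132 × 28000 / 9.8 = 37.71 mm
Layer 720–640 hPa: Δp = 80 hPa = 8000 Pa, q̄ = 0.0104 kg/kg → 0.0104 × 8000 / 9.8 = 8.49 mm
Layer 640–580 hPa: Δp = 60 hPa = 6000 Pa, q̄ = 0.00598 kg/kg → 0.00598 × 6000 / 9.8 = 3.66 mm
Layer 580–380 hPa: Δp = 200 hPa = 20000 Pa, q̄ = 0.0045 kg/kg → 0.0045 × 20000 / 9.8 = 9.18 mm
Layer 380–200 hPa: Δp = 180 hPa = 18000 Pa, q̄ = 0.00253 kg/kg → 0.00253 × 18000 / 9.8 = 4.65 mm
PW = 37.71 + 8.49 + 3.66 + 9.18 + 4.65 = 63.69 ≈ 63.7 mm.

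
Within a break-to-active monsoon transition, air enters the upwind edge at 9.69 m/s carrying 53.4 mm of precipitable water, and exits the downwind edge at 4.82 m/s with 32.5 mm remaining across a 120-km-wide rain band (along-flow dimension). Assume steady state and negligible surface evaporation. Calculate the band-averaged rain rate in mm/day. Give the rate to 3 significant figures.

Column moisture flux per unit crosswind length is F = V × PW.
Inflow: F_in = 9.69 × 53.4 = 517.446 mm·m/s
Outflow: F_out = 4.82 × 32.5 = 156.65 mm·m/s
Steady-state rate R = (F_in − F_out)/L = (517.446 − 156.65) / 120000 m = 3.007e-03 mm/s.
R = 3.007e-03 × 3600 × 24 = 260 mm/day.

R ≈ 260 mm/day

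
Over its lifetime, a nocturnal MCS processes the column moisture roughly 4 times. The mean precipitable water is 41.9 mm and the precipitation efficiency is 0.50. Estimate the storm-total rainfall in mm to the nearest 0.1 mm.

rainfall ≈ 83.8 mm

Each cycle deposits ε × PW = 0.50 × 41.9 = 20.95 mm.
Over 4 cycles: 4 × 20.95 = 83.8 mm.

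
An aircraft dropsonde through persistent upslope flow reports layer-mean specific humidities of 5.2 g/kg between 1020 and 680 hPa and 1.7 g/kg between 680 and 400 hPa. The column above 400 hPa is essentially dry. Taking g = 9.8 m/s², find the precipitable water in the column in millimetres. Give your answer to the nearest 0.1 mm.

PW ≈ 22.9 mm

Precipitable water is the column-integrated vapour mass per unit area: PW = (1/g) Σ q̄ Δp, with q in kg/kg and Δp in Pa (1 kg/m² of water = 1 mm).
Layer 1020–680 hPa: Δp = 340 hPa = 34000 Pa, q̄ = 0.0052 kg/kg → 0.0052 × 34000 / 9.8 = 18.04 mm
Layer 680–400 hPa: Δp = 280 hPa = 28000 Pa, q̄ = 0.0017 kg/kg → 0.0017 × 28000 / 9.8 = 4.86 mm
PW = 18.04 + 4.86 = 22.90 ≈ 22.9 mm.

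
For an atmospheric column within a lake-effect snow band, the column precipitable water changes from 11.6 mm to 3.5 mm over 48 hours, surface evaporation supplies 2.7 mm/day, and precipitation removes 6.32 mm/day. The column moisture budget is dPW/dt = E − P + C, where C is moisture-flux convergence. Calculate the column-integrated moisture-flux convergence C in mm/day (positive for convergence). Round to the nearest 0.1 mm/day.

dPW/dt = (3.5 − 11.6) mm / (48/24 day) = -4.050 mm/day.
C = dPW/dt − E + P = (-4.050) − 2.7 + 6.32 = -0.4 mm/day.

C ≈ -0.4 mm/day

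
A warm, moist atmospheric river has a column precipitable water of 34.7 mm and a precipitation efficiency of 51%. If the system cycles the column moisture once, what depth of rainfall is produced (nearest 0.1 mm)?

rainfall ≈ 17.7 mm

Rainfall = ε × PW = 0.51 × 34.7 = 17.7 mm.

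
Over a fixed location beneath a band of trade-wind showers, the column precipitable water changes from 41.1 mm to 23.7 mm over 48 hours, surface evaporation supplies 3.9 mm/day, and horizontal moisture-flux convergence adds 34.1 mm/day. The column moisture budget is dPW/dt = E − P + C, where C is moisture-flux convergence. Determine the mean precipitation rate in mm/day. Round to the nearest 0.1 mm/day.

P ≈ 46.7 mm/day

dPW/dt = (23.7 − 41.1) mm / (48/24 day) = -8.700 mm/day.
P = E + C − dPW/dt = 3.9 + (34.1) − (-8.700) = 46.7 mm/day.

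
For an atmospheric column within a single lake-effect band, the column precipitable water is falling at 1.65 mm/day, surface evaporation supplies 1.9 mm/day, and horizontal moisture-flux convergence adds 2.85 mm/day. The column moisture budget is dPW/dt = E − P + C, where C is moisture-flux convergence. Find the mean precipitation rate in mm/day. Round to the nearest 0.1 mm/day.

dPW/dt = -1.65 mm/day.
P = E + C − dPW/dt = 1.9 + (2.85) − (-1.65) = 6.4 mm/day.

P ≈ 6.4 mm/day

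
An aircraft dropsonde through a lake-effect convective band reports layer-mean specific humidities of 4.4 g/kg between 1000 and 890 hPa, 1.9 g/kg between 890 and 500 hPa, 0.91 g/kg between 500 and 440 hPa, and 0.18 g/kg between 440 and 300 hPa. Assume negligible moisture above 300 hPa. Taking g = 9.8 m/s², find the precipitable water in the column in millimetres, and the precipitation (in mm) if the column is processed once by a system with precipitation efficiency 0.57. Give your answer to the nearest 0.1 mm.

PW ≈ 13.3 mm; precipitation ≈ 7.6 mm

Precipitable water is the column-integrated vapour mass per unit area: PW = (1/g) Σ q̄ Δp, with q in kg/kg and Δp in Pa (1 kg/m² of water = 1 mm).
Layer 1000–890 hPa: Δp = 110 hPa = 11000 Pa, q̄ = 0.0044 kg/kg → 0.0044 × 11000 / 9.8 = 4.94 mm
Layer 890–500 hPa: Δp = 390 hPa = 39000 Pa, q̄ = 0.0019 kg/kg → 0.0019 × 39000 / 9.8 = 7.56 mm
Layer 500–440 hPa: Δp = 60 hPa = 6000 Pa, q̄ = 0.00091 kg/kg → 0.00091 × 6000 / 9.8 = 0.56 mm
Layer 440–300 hPa: Δp = 140 hPa = 14000 Pa, q̄ = 0.00018 kg/kg → 0.00018 × 14000 / 9.8 = 0.26 mm
PW = 4.94 + 7.56 + 0.56 + 0.26 = 13.32 ≈ 13.3 mm.
Precipitation = ε × PW = 0.57 × 13.3 = 7.6 mm.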